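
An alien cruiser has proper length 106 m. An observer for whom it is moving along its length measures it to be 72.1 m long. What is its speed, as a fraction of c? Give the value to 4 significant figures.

β ≈ 0.7330

γ = L₀/L = 106/72.1 = 1.47018
β = √(1 − 1/γ²) = 0.7330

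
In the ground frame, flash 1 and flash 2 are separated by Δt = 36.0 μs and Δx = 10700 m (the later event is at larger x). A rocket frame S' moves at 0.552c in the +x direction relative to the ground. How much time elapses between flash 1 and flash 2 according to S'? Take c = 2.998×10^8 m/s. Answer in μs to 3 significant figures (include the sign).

γ = 1/√(1 − 0.552²) = 1.1993
Δt' = γ(Δt − vΔx/c²) = 1.1993 × (36.0 μs − 0.552×10700 m / (2.998×10^8 m/s))
= 1.1993 × (16.299 μs) = 19.5 μs

Δt' ≈ 19.5 μs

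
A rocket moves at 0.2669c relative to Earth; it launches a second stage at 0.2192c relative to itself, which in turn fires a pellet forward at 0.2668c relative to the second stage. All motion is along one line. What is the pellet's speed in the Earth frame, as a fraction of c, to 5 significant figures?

Compose boost 2: (0.2192 + 0.2669)/(1 + 0.2192×0.2669) = 0.48610/1.058504 = 0.4592328
Compose boost 3: (0.2668 + 0.4592328)/(1 + 0.2668×0.4592328) = 0.7260328/1.122523 = 0.64679

u ≈ 0.64679c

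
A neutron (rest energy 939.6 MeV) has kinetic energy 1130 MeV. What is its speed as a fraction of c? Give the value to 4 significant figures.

γ = 1 + K/(m₀c²) = 1 + 1130/939.6 = 2.20264
β = √(1 − 1/γ²) = 0.8910

β ≈ 0.8910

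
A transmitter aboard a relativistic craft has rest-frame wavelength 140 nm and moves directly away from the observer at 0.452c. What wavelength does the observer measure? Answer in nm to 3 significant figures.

Relativistic Doppler: λ_obs = λ_src √((1+β)/(1−β))
= 140 × √(1.4520/0.54800) = 140 × 1.6278 = 228 nm

λ_obs ≈ 228 nm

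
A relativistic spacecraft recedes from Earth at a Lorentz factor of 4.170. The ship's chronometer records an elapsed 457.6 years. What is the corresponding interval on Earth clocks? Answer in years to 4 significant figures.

Δt ≈ 1908 years

γ = 4.170 (given)
Time dilation: Δt = γτ₀ = 4.170 × 457.6 years = 1908 years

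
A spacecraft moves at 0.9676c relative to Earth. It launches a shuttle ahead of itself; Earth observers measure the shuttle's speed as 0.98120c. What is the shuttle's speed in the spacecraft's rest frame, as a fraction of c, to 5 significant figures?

Inverse velocity addition: u' = (u − v)/(1 − uv/c²)
= (0.98120 − 0.9676)/(1 − 0.98120×0.9676) = 0.013600/0.05059088 = 0.26882

u' ≈ 0.26882c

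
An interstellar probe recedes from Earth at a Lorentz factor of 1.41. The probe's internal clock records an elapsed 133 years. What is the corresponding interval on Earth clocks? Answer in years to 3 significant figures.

γ = 1.41 (given)
Time dilation: Δt = γτ₀ = 1.41 × 133 years = 188 years

Δt ≈ 188 years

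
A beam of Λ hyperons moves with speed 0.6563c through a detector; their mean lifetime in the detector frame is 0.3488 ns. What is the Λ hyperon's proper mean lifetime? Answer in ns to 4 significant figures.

τ₀ ≈ 0.2632 ns

γ = 1/√(1 − 0.6563²) = 1.32538
Proper time: τ₀ = Δt/γ = 0.3488/1.32538 = 0.2632 ns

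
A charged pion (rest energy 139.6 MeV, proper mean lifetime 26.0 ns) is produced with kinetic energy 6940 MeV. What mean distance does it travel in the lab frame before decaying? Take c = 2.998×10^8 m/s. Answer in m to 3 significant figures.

d ≈ 395 m

γ = 1 + K/(m₀c²) = 1 + 6940/139.6 = 50.713
β = √(1 − 1/γ²) = 0.99981
Dilated lifetime: γτ₀ = 50.713 × 26.0 ns = 1318.6 ns
d = βc·γτ₀ = 0.99981 × (2.998×10^8 m/s) × 1.3186×10^-6 s = 395 m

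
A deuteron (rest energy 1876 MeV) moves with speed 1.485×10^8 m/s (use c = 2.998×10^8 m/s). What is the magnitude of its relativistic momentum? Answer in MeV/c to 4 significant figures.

β = v/c = 1.485×10^8 / 2.998×10^8 = 0.495330
γ = 1/√(1 − 0.495330²) = 1.15114
p = γβm₀c = 1.15114 × 0.495330 × 1876 MeV/c = 1070 MeV/c

p ≈ 1070 MeV/c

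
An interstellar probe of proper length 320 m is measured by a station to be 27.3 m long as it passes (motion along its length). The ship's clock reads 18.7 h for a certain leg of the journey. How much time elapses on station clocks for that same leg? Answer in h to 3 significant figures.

Length contraction ⇒ γ = L₀/L = 320/27.3 = 11.722
Time dilation: Δt = γτ₀ = 11.722 × 18.7 h = 219 h

Δt ≈ 219 h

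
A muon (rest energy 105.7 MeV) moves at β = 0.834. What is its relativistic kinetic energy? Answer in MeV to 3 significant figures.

γ = 1/√(1 − 0.834²) = 1.8124
K = (γ − 1)m₀c² = (1.8124 − 1) × 105.7 MeV = 0.81237 × 105.7 MeV = 85.9 MeV

K ≈ 85.9 MeV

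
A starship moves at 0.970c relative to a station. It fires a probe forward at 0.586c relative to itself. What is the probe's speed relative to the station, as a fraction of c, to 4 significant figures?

u ≈ 0.9921c

Relativistic velocity addition: u = (u' + v)/(1 + u'v/c²)
= (0.586 + 0.970)/(1 + 0.586×0.970) = 1.556/1.56842 = 0.9921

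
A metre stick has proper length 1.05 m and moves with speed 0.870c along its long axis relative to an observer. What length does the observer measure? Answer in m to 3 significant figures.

L ≈ 0.518 m

γ = 1/√(1 − 0.870²) = 2.0282
Length contraction: L = L₀/γ = 1.05/2.0282 = 0.518 m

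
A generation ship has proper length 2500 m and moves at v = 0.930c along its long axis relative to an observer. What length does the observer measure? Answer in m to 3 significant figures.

L ≈ 919 m

γ = 1/√(1 − 0.930²) = 2.7206
Length contraction: L = L₀/γ = 2500/2.7206 = 919 m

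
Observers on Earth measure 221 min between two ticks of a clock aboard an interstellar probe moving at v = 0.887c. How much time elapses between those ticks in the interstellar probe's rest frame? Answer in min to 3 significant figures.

τ₀ ≈ 102 min

γ = 1/√(1 − 0.887²) = 2.1656
Proper time: τ₀ = Δt/γ = 221/2.1656 = 102 min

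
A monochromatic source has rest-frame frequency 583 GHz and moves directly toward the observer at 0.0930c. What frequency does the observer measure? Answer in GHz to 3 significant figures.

Relativistic Doppler: f_obs = f_src √((1+β)/(1−β))
= 583 × √(1.0930/0.90700) = 583 × 1.0978 = 640 GHz

f_obs ≈ 640 GHz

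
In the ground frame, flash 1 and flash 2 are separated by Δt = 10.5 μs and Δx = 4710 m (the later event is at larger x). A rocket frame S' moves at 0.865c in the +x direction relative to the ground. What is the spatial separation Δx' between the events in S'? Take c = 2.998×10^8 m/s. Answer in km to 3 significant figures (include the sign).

Δx' ≈ 3.96 km

γ = 1/√(1 − 0.865²) = 1.9929
Δx' = γ(Δx − vΔt) = 1.9929 × (4710 m − 0.865×(2.998×10^8 m/s)×10.5×10^-6 s)
= 1.9929 × (1987.1 m) = 3.96 km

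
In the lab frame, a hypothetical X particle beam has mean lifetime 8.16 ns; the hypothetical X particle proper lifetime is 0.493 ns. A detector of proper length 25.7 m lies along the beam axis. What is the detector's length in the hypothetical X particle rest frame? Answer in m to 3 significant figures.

Time dilation ⇒ γ = Δt/τ₀ = 8.16/0.493 = 16.552
Length contraction: L = L₀/γ = 25.7/16.552 = 1.55 m

L ≈ 1.55 m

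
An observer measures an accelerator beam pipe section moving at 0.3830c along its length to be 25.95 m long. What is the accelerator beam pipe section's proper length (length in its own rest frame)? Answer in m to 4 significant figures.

L₀ ≈ 28.09 m

γ = 1/√(1 − 0.3830²) = 1.08255
L₀ = γL = 1.08255 × 25.95 = 28.09 m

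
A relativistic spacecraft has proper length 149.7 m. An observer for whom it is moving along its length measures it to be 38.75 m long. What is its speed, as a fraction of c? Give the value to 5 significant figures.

γ = L₀/L = 149.7/38.75 = 3.863226
β = √(1 − 1/γ²) = 0.96592

β ≈ 0.96592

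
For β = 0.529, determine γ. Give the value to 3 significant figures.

γ ≈ 1.18

γ = 1/√(1 − β²) = 1/√(1 − 0.529²) = 1/√(0.72016) = 1.18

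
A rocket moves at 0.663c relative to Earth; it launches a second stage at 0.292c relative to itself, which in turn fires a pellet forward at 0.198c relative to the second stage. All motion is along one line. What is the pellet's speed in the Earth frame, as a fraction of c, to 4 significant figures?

u ≈ 0.8616c

Compose boost 2: (0.292 + 0.663)/(1 + 0.292×0.663) = 0.9550/1.19360 = 0.800103
Compose boost 3: (0.198 + 0.800103)/(1 + 0.198×0.800103) = 0.998103/1.15842 = 0.8616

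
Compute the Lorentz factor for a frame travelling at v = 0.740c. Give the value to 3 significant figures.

γ = 1/√(1 − β²) = 1/√(1 − 0.740²) = 1/√(0.45240) = 1.49

γ ≈ 1.49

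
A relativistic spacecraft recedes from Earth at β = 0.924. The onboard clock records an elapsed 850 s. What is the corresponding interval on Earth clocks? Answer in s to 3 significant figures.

γ = 1/√(1 − 0.924²) = 2.6151
Time dilation: Δt = γτ₀ = 2.6151 × 850 s = 2220 s

Δt ≈ 2220 s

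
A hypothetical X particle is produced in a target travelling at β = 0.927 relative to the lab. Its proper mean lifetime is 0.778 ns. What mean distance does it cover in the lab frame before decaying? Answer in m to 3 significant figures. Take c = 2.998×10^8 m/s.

γ = 1/√(1 − 0.927²) = 2.6662
Dilated lifetime: Δt = γτ₀ = 2.6662 × 0.778 ns = 2.0743 ns
d = vΔt = 0.927c × 2.0743 ns = 2.7791×10^8 m/s × 2.0743×10^-9 s = 0.576 m

d ≈ 0.576 m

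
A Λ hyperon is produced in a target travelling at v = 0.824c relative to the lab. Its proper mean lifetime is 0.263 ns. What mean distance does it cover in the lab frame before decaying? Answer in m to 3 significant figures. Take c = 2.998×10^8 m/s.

d ≈ 0.115 m

γ = 1/√(1 − 0.824²) = 1.7649
Dilated lifetime: Δt = γτ₀ = 1.7649 × 0.263 ns = 0.46418 ns
d = vΔt = 0.824c × 0.46418 ns = 2.4704×10^8 m/s × 4.6418×10^-10 s = 0.115 m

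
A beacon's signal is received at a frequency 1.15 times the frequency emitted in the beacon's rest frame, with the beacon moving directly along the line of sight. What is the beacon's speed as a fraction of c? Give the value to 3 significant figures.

f_obs/f_src = √((1+β)/(1−β)) = 1.15  ⇒  (1+β)/(1−β) = 1.3225
β = |1 − D²|/(1 + D²) = |1 − 1.3225|/(1 + 1.3225) = 0.139

β ≈ 0.139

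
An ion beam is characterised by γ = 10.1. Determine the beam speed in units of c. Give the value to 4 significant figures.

β = √(1 − 1/γ²) = √(1 − 1/10.1²) = √(0.990197) = 0.9951

β ≈ 0.9951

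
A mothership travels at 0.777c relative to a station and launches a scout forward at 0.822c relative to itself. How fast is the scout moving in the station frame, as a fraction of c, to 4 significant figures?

u ≈ 0.9758c

Compose boost 2: (0.822 + 0.777)/(1 + 0.822×0.777) = 1.599/1.63869 = 0.9758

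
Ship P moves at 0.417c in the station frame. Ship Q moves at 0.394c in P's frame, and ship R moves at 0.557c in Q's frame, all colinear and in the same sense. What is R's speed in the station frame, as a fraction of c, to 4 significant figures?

u ≈ 0.9032c

Compose boost 2: (0.394 + 0.417)/(1 + 0.394×0.417) = 0.8110/1.16430 = 0.696557
Compose boost 3: (0.557 + 0.696557)/(1 + 0.557×0.696557) = 1.25356/1.38798 = 0.9032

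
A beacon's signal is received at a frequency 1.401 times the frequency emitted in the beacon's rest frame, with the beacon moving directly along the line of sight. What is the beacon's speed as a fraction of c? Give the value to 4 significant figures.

β ≈ 0.3250

f_obs/f_src = √((1+β)/(1−β)) = 1.401  ⇒  (1+β)/(1−β) = 1.96280
β = |1 − D²|/(1 + D²) = |1 − 1.96280|/(1 + 1.96280) = 0.3250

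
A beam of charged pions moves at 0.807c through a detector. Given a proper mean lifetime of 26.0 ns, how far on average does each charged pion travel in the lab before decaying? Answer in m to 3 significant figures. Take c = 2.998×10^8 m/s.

γ = 1/√(1 − 0.807²) = 1.6933
Dilated lifetime: Δt = γτ₀ = 1.6933 × 26.0 ns = 44.027 ns
d = vΔt = 0.807c × 44.027 ns = 2.4194×10^8 m/s × 4.4027×10^-8 s = 10.7 m

d ≈ 10.7 m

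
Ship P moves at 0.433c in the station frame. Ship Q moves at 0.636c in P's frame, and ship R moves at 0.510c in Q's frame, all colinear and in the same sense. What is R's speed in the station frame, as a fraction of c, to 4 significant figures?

u ≈ 0.9445c

Compose boost 2: (0.636 + 0.433)/(1 + 0.636×0.433) = 1.069/1.27539 = 0.838176
Compose boost 3: (0.510 + 0.838176)/(1 + 0.510×0.838176) = 1.34818/1.42747 = 0.9445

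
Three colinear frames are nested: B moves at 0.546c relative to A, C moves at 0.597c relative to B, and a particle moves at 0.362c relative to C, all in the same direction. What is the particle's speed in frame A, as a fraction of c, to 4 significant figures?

Compose boost 2: (0.597 + 0.546)/(1 + 0.597×0.546) = 1.143/1.32596 = 0.862016
Compose boost 3: (0.362 + 0.862016)/(1 + 0.362×0.862016) = 1.22402/1.31205 = 0.9329

u ≈ 0.9329c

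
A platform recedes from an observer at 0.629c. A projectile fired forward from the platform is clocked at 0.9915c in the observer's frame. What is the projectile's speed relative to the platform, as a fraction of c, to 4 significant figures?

Inverse velocity addition: u' = (u − v)/(1 − uv/c²)
= (0.9915 − 0.629)/(1 − 0.9915×0.629) = 0.3625/0.376346 = 0.9632

u' ≈ 0.9632c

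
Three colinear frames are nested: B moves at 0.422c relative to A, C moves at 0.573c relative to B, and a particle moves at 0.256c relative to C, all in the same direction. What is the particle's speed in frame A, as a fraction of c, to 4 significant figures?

u ≈ 0.8773c

Compose boost 2: (0.573 + 0.422)/(1 + 0.573×0.422) = 0.9950/1.24181 = 0.801252
Compose boost 3: (0.256 + 0.801252)/(1 + 0.256×0.801252) = 1.05725/1.20512 = 0.8773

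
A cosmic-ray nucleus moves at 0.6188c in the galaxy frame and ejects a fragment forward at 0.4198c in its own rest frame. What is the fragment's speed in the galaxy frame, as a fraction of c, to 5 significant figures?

u ≈ 0.82443c

Compose boost 2: (0.4198 + 0.6188)/(1 + 0.4198×0.6188) = 1.0386/1.259772 = 0.82443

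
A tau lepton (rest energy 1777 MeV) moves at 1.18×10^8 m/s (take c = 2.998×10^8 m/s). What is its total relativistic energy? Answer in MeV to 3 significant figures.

β = v/c = 1.18×10^8 / 2.998×10^8 = 0.39360
γ = 1/√(1 − 0.39360²) = 1.0878
E = γm₀c² = 1.0878 × 1777 MeV = 1930 MeV

E ≈ 1930 MeV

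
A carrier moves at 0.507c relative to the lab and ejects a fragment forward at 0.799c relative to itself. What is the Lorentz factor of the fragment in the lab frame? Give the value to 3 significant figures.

γ ≈ 2.71

u_lab = (0.799 + 0.507)/(1 + 0.799×0.507) = 1.306/1.40509 = 0.929476
γ = 1/√(1 − 0.929476²) = 2.71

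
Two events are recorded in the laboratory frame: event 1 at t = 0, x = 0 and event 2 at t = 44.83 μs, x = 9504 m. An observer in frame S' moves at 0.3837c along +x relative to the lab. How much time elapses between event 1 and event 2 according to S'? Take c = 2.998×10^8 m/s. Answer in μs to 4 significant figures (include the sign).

γ = 1/√(1 − 0.3837²) = 1.08289
Δt' = γ(Δt − vΔx/c²) = 1.08289 × (44.83 μs − 0.3837×9504 m / (2.998×10^8 m/s))
= 1.08289 × (32.6663 μs) = 35.37 μs

Δt' ≈ 35.37 μs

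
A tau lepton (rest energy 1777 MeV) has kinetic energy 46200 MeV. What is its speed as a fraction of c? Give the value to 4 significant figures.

β ≈ 0.9993

γ = 1 + K/(m₀c²) = 1 + 46200/1777 = 26.9989
β = √(1 − 1/γ²) = 0.9993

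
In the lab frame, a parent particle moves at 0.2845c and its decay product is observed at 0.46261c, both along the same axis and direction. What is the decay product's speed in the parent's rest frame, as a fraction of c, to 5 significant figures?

Inverse velocity addition: u' = (u − v)/(1 − uv/c²)
= (0.46261 − 0.2845)/(1 − 0.46261×0.2845) = 0.17811/0.8683875 = 0.20510

u' ≈ 0.20510c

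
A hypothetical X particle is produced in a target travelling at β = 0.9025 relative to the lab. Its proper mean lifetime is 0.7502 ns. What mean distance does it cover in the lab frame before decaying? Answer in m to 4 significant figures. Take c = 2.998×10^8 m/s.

d ≈ 0.4713 m

γ = 1/√(1 − 0.9025²) = 2.32186
Dilated lifetime: Δt = γτ₀ = 2.32186 × 0.7502 ns = 1.74186 ns
d = vΔt = 0.9025c × 1.74186 ns = 2.70570×10^8 m/s × 1.74186×10^-9 s = 0.4713 m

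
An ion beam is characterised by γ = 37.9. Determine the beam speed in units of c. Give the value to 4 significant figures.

β ≈ 0.9997

β = √(1 − 1/γ²) = √(1 − 1/37.9²) = √(0.999304) = 0.9997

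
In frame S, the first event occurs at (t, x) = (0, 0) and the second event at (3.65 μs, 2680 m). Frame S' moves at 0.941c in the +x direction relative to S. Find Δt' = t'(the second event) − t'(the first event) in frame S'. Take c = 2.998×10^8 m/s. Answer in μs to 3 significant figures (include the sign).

γ = 1/√(1 − 0.941²) = 2.9550
Δt' = γ(Δt − vΔx/c²) = 2.9550 × (3.65 μs − 0.941×2680 m / (2.998×10^8 m/s))
= 2.9550 × (-4.7619 μs) = -14.1 μs

Δt' ≈ -14.1 μs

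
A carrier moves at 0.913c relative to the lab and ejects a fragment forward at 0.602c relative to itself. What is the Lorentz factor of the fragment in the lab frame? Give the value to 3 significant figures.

u_lab = (0.602 + 0.913)/(1 + 0.602×0.913) = 1.515/1.54963 = 0.977655
γ = 1/√(1 − 0.977655²) = 4.76

γ ≈ 4.76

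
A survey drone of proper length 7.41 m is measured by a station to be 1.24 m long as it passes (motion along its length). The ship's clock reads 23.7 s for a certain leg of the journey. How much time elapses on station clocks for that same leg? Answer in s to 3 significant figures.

Length contraction ⇒ γ = L₀/L = 7.41/1.24 = 5.9758
Time dilation: Δt = γτ₀ = 5.9758 × 23.7 s = 142 s

Δt ≈ 142 s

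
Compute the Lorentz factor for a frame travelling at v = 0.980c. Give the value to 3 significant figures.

γ = 1/√(1 − β²) = 1/√(1 − 0.980²) = 1/√(0.039600) = 5.03

γ ≈ 5.03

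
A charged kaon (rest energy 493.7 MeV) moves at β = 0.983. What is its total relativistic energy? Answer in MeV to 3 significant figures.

E ≈ 2690 MeV

γ = 1/√(1 − 0.983²) = 5.4465
E = γm₀c² = 5.4465 × 493.7 MeV = 2690 MeV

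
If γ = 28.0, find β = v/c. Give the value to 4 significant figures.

β = √(1 − 1/γ²) = √(1 − 1/28.0²) = √(0.998724) = 0.9994

β ≈ 0.9994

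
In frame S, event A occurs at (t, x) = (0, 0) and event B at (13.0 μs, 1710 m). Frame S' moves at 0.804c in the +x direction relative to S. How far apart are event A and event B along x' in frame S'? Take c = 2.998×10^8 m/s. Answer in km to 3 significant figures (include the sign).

γ = 1/√(1 − 0.804²) = 1.6817
Δx' = γ(Δx − vΔt) = 1.6817 × (1710 m − 0.804×(2.998×10^8 m/s)×13.0×10^-6 s)
= 1.6817 × (-1423.5 m) = -2.39 km

Δx' ≈ -2.39 km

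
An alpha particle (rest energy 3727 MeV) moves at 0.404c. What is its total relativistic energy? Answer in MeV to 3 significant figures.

γ = 1/√(1 − 0.404²) = 1.0932
E = γm₀c² = 1.0932 × 3727 MeV = 4070 MeV

E ≈ 4070 MeV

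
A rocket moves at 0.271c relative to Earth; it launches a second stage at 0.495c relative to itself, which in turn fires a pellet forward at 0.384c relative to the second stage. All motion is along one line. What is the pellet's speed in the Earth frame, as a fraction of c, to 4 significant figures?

Compose boost 2: (0.495 + 0.271)/(1 + 0.495×0.271) = 0.7660/1.13414 = 0.675399
Compose boost 3: (0.384 + 0.675399)/(1 + 0.384×0.675399) = 1.05940/1.25935 = 0.8412

u ≈ 0.8412c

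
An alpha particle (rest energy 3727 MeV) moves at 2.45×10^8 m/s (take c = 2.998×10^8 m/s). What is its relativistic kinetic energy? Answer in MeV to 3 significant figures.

β = v/c = 2.45×10^8 / 2.998×10^8 = 0.81721
γ = 1/√(1 − 0.81721²) = 1.7351
K = (γ − 1)m₀c² = (1.7351 − 1) × 3727 MeV = 0.73509 × 3727 MeV = 2740 MeV

K ≈ 2740 MeV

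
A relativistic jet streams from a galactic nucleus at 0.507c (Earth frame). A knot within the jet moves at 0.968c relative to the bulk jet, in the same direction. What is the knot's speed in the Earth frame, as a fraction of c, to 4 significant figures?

Relativistic velocity addition: u = (u' + v)/(1 + u'v/c²)
= (0.968 + 0.507)/(1 + 0.968×0.507) = 1.475/1.49078 = 0.9894

u ≈ 0.9894c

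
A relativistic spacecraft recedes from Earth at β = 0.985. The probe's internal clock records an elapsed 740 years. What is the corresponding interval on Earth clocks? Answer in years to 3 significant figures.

γ = 1/√(1 − 0.985²) = 5.7953
Time dilation: Δt = γτ₀ = 5.7953 × 740 years = 4290 years

Δt ≈ 4290 years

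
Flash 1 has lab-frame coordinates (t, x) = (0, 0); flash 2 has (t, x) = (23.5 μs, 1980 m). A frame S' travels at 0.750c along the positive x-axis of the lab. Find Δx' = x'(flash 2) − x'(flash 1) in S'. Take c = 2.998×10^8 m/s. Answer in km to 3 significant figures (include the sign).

γ = 1/√(1 − 0.750²) = 1.5119
Δx' = γ(Δx − vΔt) = 1.5119 × (1980 m − 0.750×(2.998×10^8 m/s)×23.5×10^-6 s)
= 1.5119 × (-3304.0 m) = -5.00 km

Δx' ≈ -5.00 km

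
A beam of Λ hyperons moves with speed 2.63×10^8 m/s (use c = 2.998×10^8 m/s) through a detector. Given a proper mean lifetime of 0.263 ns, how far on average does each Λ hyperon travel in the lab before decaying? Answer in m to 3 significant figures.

β = v/c = 2.63×10^8 / 2.998×10^8 = 0.87725
γ = 1/√(1 − 0.87725²) = 2.0832
Dilated lifetime: Δt = γτ₀ = 2.0832 × 0.263 ns = 0.54788 ns
d = vΔt = 0.87725c × 0.54788 ns = 2.6300×10^8 m/s × 5.4788×10^-10 s = 0.144 m

d ≈ 0.144 m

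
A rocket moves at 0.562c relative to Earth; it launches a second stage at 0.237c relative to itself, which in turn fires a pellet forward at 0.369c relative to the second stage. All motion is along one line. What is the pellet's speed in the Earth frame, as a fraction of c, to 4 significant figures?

u ≈ 0.8523c

Compose boost 2: (0.237 + 0.562)/(1 + 0.237×0.562) = 0.7990/1.13319 = 0.705087
Compose boost 3: (0.369 + 0.705087)/(1 + 0.369×0.705087) = 1.07409/1.26018 = 0.8523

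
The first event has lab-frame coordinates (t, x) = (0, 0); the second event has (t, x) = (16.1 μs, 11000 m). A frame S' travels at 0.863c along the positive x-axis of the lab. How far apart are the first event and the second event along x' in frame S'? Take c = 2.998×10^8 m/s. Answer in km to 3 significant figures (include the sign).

γ = 1/√(1 − 0.863²) = 1.9794
Δx' = γ(Δx − vΔt) = 1.9794 × (11000 m − 0.863×(2.998×10^8 m/s)×16.1×10^-6 s)
= 1.9794 × (6834.5 m) = 13.5 km

Δx' ≈ 13.5 km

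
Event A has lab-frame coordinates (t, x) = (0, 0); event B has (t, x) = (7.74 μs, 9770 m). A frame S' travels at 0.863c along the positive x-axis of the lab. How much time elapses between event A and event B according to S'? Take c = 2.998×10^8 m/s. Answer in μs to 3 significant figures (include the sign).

γ = 1/√(1 − 0.863²) = 1.9794
Δt' = γ(Δt − vΔx/c²) = 1.9794 × (7.74 μs − 0.863×9770 m / (2.998×10^8 m/s))
= 1.9794 × (-20.384 μs) = -40.3 μs

Δt' ≈ -40.3 μs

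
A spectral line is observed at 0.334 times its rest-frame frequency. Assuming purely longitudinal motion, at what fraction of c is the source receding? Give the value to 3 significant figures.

β ≈ 0.799

f_obs/f_src = √((1−β)/(1+β)) = 0.334  ⇒  (1−β)/(1+β) = 0.11156
β = |1 − D²|/(1 + D²) = |1 − 0.11156|/(1 + 0.11156) = 0.799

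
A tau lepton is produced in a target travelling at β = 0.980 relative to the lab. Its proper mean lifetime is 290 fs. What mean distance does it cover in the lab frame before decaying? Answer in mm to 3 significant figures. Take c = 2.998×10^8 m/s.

γ = 1/√(1 − 0.980²) = 5.0252
Dilated lifetime: Δt = γτ₀ = 5.0252 × 290 fs = 1457.3 fs
d = vΔt = 0.980c × 1457.3 fs = 2.9380×10^8 m/s × 1.4573×10^-12 s = 0.428 mm

d ≈ 0.428 mm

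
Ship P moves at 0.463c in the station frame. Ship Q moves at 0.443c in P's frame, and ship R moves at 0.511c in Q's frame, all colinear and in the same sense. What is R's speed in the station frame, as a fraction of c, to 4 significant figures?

u ≈ 0.9123c

Compose boost 2: (0.443 + 0.463)/(1 + 0.443×0.463) = 0.9060/1.20511 = 0.751799
Compose boost 3: (0.511 + 0.751799)/(1 + 0.511×0.751799) = 1.26280/1.38417 = 0.9123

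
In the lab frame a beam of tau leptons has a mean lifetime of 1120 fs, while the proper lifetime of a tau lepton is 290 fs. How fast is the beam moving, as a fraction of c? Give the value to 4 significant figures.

β ≈ 0.9659

γ = Δt/τ₀ = 1120/290 = 3.86207
β = √(1 − 1/γ²) = √(1 − 1/3.86207²) = 0.9659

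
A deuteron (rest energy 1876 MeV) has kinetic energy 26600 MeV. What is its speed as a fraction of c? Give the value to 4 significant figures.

β ≈ 0.9978

γ = 1 + K/(m₀c²) = 1 + 26600/1876 = 15.1791
β = √(1 − 1/γ²) = 0.9978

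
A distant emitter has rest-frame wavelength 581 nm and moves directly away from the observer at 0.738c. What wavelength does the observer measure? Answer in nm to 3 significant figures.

Relativistic Doppler: λ_obs = λ_src √((1+β)/(1−β))
= 581 × √(1.7380/0.26200) = 581 × 2.5756 = 1500 nm

λ_obs ≈ 1500 nm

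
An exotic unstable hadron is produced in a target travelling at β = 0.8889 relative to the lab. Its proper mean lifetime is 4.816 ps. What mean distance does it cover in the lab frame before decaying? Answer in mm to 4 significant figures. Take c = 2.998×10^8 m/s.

d ≈ 2.802 mm

γ = 1/√(1 − 0.8889²) = 2.18292
Dilated lifetime: Δt = γτ₀ = 2.18292 × 4.816 ps = 10.5130 ps
d = vΔt = 0.8889c × 10.5130 ps = 2.66492×10^8 m/s × 1.05130×10^-11 s = 2.802 mm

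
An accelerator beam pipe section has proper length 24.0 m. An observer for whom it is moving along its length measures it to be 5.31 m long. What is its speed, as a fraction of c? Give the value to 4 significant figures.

γ = L₀/L = 24.0/5.31 = 4.51977
β = √(1 − 1/γ²) = 0.9752

β ≈ 0.9752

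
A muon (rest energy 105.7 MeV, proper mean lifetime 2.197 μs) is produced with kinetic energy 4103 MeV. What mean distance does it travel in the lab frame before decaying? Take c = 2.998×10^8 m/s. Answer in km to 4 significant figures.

d ≈ 26.22 km

γ = 1 + K/(m₀c²) = 1 + 4103/105.7 = 39.8174
β = √(1 − 1/γ²) = 0.999685
Dilated lifetime: γτ₀ = 39.8174 × 2.197 μs = 87.4788 μs
d = βc·γτ₀ = 0.999685 × (2.998×10^8 m/s) × 8.74788×10^-5 s = 26.22 km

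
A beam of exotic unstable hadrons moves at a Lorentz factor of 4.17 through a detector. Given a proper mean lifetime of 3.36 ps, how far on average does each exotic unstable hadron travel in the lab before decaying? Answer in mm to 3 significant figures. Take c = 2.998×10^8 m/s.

β = √(1 − 1/γ²) = √(1 − 1/4.17²) = 0.97082
Dilated lifetime: Δt = γτ₀ = 4.17 × 3.36 ps = 14.011 ps
d = vΔt = 0.97082c × 14.011 ps = 2.9105×10^8 m/s × 1.4011×10^-11 s = 4.08 mm

d ≈ 4.08 mm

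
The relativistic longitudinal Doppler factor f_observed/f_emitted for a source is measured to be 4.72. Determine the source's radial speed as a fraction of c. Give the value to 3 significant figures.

β ≈ 0.914

f_obs/f_src = √((1+β)/(1−β)) = 4.72  ⇒  (1+β)/(1−β) = 22.278
β = |1 − D²|/(1 + D²) = |1 − 22.278|/(1 + 22.278) = 0.914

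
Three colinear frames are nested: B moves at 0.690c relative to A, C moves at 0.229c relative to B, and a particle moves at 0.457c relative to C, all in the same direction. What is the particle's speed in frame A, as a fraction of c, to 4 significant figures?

Compose boost 2: (0.229 + 0.690)/(1 + 0.229×0.690) = 0.9190/1.15801 = 0.793603
Compose boost 3: (0.457 + 0.793603)/(1 + 0.457×0.793603) = 1.25060/1.36268 = 0.9178

u ≈ 0.9178c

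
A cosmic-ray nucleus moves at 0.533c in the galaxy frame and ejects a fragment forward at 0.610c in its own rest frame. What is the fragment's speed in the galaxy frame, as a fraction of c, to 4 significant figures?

Compose boost 2: (0.610 + 0.533)/(1 + 0.610×0.533) = 1.143/1.32513 = 0.8626

u ≈ 0.8626c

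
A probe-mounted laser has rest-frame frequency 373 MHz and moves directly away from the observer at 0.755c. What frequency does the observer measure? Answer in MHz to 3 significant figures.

Relativistic Doppler: f_obs = f_src √((1−β)/(1+β))
= 373 × √(0.24500/1.7550) = 373 × 0.37363 = 139 MHz

f_obs ≈ 139 MHz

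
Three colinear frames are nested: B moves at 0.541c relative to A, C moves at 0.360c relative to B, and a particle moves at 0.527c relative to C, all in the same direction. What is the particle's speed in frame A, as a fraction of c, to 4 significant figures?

Compose boost 2: (0.360 + 0.541)/(1 + 0.360×0.541) = 0.9010/1.19476 = 0.754126
Compose boost 3: (0.527 + 0.754126)/(1 + 0.527×0.754126) = 1.28113/1.39742 = 0.9168

u ≈ 0.9168c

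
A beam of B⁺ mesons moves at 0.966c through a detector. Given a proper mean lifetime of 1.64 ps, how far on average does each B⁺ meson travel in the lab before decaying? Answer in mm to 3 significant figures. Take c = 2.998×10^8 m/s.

d ≈ 1.84 mm

γ = 1/√(1 − 0.966²) = 3.8678
Dilated lifetime: Δt = γτ₀ = 3.8678 × 1.64 ps = 6.3433 ps
d = vΔt = 0.966c × 6.3433 ps = 2.8961×10^8 m/s × 6.3433×10^-12 s = 1.84 mm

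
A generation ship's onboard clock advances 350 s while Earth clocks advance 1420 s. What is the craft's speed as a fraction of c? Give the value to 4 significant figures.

γ = Δt/τ₀ = 1420/350 = 4.05714
β = √(1 − 1/γ²) = √(1 − 1/4.05714²) = 0.9691

β ≈ 0.9691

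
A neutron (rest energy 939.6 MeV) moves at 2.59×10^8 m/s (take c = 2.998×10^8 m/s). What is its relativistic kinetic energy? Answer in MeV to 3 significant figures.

K ≈ 926 MeV

β = v/c = 2.59×10^8 / 2.998×10^8 = 0.86391
γ = 1/√(1 − 0.86391²) = 1.9855
K = (γ − 1)m₀c² = (1.9855 − 1) × 939.6 MeV = 0.98552 × 939.6 MeV = 926 MeV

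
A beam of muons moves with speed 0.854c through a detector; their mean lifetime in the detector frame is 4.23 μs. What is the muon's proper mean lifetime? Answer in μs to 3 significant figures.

γ = 1/√(1 − 0.854²) = 1.9221
Proper time: τ₀ = Δt/γ = 4.23/1.9221 = 2.20 μs

τ₀ ≈ 2.20 μs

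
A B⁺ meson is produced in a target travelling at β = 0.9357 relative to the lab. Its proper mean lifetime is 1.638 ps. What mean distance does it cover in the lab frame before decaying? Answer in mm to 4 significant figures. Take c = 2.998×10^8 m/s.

γ = 1/√(1 − 0.9357²) = 2.83449
Dilated lifetime: Δt = γτ₀ = 2.83449 × 1.638 ps = 4.64290 ps
d = vΔt = 0.9357c × 4.64290 ps = 2.80523×10^8 m/s × 4.64290×10^-12 s = 1.302 mm

d ≈ 1.302 mm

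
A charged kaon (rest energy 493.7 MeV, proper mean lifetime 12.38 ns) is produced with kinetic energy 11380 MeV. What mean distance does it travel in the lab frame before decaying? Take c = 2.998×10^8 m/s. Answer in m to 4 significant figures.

γ = 1 + K/(m₀c²) = 1 + 11380/493.7 = 24.0504
β = √(1 − 1/γ²) = 0.999135
Dilated lifetime: γτ₀ = 24.0504 × 12.38 ns = 297.744 ns
d = βc·γτ₀ = 0.999135 × (2.998×10^8 m/s) × 2.97744×10^-7 s = 89.19 m

d ≈ 89.19 m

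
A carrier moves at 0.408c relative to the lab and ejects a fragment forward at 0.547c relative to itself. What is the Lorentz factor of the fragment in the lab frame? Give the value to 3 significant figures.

γ ≈ 1.60

u_lab = (0.547 + 0.408)/(1 + 0.547×0.408) = 0.9550/1.22318 = 0.780754
γ = 1/√(1 − 0.780754²) = 1.60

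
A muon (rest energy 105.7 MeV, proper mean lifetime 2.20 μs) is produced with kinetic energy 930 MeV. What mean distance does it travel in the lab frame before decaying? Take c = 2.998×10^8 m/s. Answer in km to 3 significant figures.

d ≈ 6.43 km

γ = 1 + K/(m₀c²) = 1 + 930/105.7 = 9.7985
β = √(1 − 1/γ²) = 0.99478
Dilated lifetime: γτ₀ = 9.7985 × 2.20 μs = 21.557 μs
d = βc·γτ₀ = 0.99478 × (2.998×10^8 m/s) × 2.1557×10^-5 s = 6.43 km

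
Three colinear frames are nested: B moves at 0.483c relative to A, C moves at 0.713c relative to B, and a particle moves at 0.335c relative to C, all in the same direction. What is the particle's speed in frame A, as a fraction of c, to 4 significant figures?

u ≈ 0.9435c

Compose boost 2: (0.713 + 0.483)/(1 + 0.713×0.483) = 1.196/1.34438 = 0.889630
Compose boost 3: (0.335 + 0.889630)/(1 + 0.335×0.889630) = 1.22463/1.29803 = 0.9435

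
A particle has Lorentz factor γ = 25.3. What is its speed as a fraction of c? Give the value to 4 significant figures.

β = √(1 − 1/γ²) = √(1 − 1/25.3²) = √(0.998438) = 0.9992

β ≈ 0.9992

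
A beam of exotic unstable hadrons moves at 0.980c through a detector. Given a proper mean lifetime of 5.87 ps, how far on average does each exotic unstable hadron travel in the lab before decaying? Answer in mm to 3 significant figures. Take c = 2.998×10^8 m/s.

d ≈ 8.67 mm

γ = 1/√(1 − 0.980²) = 5.0252
Dilated lifetime: Δt = γτ₀ = 5.0252 × 5.87 ps = 29.498 ps
d = vΔt = 0.980c × 29.498 ps = 2.9380×10^8 m/s × 2.9498×10^-11 s = 8.67 mm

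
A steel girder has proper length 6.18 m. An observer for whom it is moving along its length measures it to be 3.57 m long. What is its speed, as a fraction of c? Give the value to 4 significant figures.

β ≈ 0.8163

γ = L₀/L = 6.18/3.57 = 1.73109
β = √(1 − 1/γ²) = 0.8163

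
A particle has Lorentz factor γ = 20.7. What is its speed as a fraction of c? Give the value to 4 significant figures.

β ≈ 0.9988

β = √(1 − 1/γ²) = √(1 − 1/20.7²) = √(0.997666) = 0.9988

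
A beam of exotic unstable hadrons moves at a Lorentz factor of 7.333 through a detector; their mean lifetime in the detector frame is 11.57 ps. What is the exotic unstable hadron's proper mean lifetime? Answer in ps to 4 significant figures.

τ₀ ≈ 1.578 ps

γ = 7.333 (given)
Proper time: τ₀ = Δt/γ = 11.57/7.333 = 1.578 ps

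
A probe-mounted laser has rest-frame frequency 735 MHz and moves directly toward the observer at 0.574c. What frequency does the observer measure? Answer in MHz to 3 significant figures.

Relativistic Doppler: f_obs = f_src √((1+β)/(1−β))
= 735 × √(1.5740/0.42600) = 735 × 1.9222 = 1410 MHz

f_obs ≈ 1410 MHz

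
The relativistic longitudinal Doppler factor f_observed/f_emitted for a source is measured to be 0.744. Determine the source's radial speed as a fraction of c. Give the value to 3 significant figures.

f_obs/f_src = √((1−β)/(1+β)) = 0.744  ⇒  (1−β)/(1+β) = 0.55354
β = |1 − D²|/(1 + D²) = |1 − 0.55354|/(1 + 0.55354) = 0.287

β ≈ 0.287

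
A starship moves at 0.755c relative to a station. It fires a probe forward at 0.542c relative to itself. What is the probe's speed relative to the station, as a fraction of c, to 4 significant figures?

Relativistic velocity addition: u = (u' + v)/(1 + u'v/c²)
= (0.542 + 0.755)/(1 + 0.542×0.755) = 1.297/1.40921 = 0.9204

u ≈ 0.9204c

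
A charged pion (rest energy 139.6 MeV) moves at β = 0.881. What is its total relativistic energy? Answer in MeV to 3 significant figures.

γ = 1/√(1 − 0.881²) = 2.1136
E = γm₀c² = 2.1136 × 139.6 MeV = 295 MeV

E ≈ 295 MeV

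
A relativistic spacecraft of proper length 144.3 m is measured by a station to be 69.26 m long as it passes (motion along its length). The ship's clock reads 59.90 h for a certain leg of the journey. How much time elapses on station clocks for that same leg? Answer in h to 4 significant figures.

Length contraction ⇒ γ = L₀/L = 144.3/69.26 = 2.08345
Time dilation: Δt = γτ₀ = 2.08345 × 59.90 h = 124.8 h

Δt ≈ 124.8 h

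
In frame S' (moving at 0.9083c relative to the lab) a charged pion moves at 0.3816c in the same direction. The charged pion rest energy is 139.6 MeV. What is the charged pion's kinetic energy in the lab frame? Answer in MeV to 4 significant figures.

K ≈ 346.6 MeV

u_lab = (0.3816 + 0.9083)/(1 + 0.3816×0.9083) = 0.9578888
γ = 1/√(1 − 0.9578888²) = 3.48263
K = (γ − 1)m₀c² = (3.48263 − 1) × 139.6 = 2.48263 × 139.6 = 346.6 MeV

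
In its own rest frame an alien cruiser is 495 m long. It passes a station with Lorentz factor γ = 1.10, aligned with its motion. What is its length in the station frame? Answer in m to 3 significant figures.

γ = 1.10 (given)
Length contraction: L = L₀/γ = 495/1.10 = 450 m

L ≈ 450 m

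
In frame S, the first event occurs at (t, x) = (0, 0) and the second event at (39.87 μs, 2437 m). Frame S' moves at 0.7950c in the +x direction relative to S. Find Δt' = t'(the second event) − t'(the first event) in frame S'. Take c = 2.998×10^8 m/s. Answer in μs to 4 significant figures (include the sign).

γ = 1/√(1 − 0.7950²) = 1.64851
Δt' = γ(Δt − vΔx/c²) = 1.64851 × (39.87 μs − 0.7950×2437 m / (2.998×10^8 m/s))
= 1.64851 × (33.4076 μs) = 55.07 μs

Δt' ≈ 55.07 μs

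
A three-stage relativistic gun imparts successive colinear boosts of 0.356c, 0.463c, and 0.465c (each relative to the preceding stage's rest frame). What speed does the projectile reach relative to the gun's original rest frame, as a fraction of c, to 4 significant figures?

u ≈ 0.8803c

Compose boost 2: (0.463 + 0.356)/(1 + 0.463×0.356) = 0.8190/1.16483 = 0.703108
Compose boost 3: (0.465 + 0.703108)/(1 + 0.465×0.703108) = 1.16811/1.32695 = 0.8803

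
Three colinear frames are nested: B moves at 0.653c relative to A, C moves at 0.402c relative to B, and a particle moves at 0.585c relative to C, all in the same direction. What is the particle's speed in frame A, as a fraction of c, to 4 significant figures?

Compose boost 2: (0.402 + 0.653)/(1 + 0.402×0.653) = 1.055/1.26251 = 0.835640
Compose boost 3: (0.585 + 0.835640)/(1 + 0.585×0.835640) = 1.42064/1.48885 = 0.9542

u ≈ 0.9542c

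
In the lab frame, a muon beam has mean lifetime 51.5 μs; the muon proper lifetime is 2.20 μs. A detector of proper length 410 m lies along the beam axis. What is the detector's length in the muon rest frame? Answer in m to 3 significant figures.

L ≈ 17.5 m

Time dilation ⇒ γ = Δt/τ₀ = 51.5/2.20 = 23.409
Length contraction: L = L₀/γ = 410/23.409 = 17.5 m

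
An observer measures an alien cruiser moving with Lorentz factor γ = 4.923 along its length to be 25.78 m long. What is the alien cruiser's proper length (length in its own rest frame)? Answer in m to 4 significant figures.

γ = 4.923 (given)
L₀ = γL = 4.923 × 25.78 = 126.9 m

L₀ ≈ 126.9 m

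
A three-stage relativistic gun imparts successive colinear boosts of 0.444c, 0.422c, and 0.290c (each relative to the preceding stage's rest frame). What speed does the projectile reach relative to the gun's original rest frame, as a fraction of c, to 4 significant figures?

u ≈ 0.8414c

Compose boost 2: (0.422 + 0.444)/(1 + 0.422×0.444) = 0.8660/1.18737 = 0.729344
Compose boost 3: (0.290 + 0.729344)/(1 + 0.290×0.729344) = 1.01934/1.21151 = 0.8414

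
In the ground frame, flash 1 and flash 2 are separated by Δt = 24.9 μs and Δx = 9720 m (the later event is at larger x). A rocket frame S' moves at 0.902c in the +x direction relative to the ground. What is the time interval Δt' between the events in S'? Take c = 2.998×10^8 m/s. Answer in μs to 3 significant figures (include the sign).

Δt' ≈ -10.1 μs

γ = 1/√(1 − 0.902²) = 2.3162
Δt' = γ(Δt − vΔx/c²) = 2.3162 × (24.9 μs − 0.902×9720 m / (2.998×10^8 m/s))
= 2.3162 × (-4.3443 μs) = -10.1 μs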